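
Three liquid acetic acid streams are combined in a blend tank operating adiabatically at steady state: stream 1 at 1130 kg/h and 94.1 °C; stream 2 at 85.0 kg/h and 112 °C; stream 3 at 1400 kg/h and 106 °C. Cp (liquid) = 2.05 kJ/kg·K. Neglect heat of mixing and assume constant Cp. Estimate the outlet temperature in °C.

T_out = 101 °C

Adiabatic, steady state ⇒ Σ ṁᵢCp,ᵢ(T_out − Tᵢ) = 0
T_out = Σ ṁᵢCp,ᵢTᵢ / Σ ṁᵢCp,ᵢ
      = 541720 / 5360.7 = 101.05 °C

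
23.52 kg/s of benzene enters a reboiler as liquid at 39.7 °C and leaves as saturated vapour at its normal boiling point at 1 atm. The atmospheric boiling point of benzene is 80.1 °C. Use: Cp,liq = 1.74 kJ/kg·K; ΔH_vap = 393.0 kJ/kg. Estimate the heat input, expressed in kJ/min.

Q = 654000 kJ/min

liquid 39.7→80.1 °C: 70.296 kJ/kg
vaporisation at 80.1 °C: 393 kJ/kg
Δh = 70.296 + 393 = 463.3 kJ/kg
Q = ṁ·Δh = 23.52 kg/s × 463.3 kJ/kg = 10897 kJ/s
|Q| = 10897 kW = 653800 kJ/min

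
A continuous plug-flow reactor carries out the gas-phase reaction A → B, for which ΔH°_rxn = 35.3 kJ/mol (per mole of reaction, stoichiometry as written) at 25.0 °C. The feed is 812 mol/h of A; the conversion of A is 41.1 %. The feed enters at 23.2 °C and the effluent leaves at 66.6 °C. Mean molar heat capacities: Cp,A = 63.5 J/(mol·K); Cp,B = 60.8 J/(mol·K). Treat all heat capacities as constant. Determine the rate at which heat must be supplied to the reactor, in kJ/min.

Extent of reaction ξ = 0.411 × 812 = 333.73 mol/h
Reaction term: ξ·ΔH°_rxn = 333.73 × 35.3 = 11781 kJ/h
Sensible, feed 23.2→25 °C: 92.812 kJ/h
Outlet flows (mol/h): A 478.27, B 333.73
Sensible, products 25→66.6 °C: 2107.5 kJ/h
Q = ΔH = 13981 kJ/h = 3.8836 kW
Heat supplied = 233.02 kJ/min

Q_in = 233 kJ/min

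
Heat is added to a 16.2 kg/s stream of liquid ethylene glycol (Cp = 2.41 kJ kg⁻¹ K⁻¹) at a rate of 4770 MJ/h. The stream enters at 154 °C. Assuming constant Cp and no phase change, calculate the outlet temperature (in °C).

T_out = 188 °C

Q = 4770 MJ/h = 1325 kJ/s
ΔT = Q/(ṁ·Cp) = 1325/(16.2×2.41) = 33.938 K
T_out = 154 + 33.938 = 187.94 °C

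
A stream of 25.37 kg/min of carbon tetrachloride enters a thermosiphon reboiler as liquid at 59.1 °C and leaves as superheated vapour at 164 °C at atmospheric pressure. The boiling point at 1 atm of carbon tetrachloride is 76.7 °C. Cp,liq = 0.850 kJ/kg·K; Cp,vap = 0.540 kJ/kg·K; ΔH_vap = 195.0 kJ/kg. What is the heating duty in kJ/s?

liquid 59.1→76.7 °C: 14.96 kJ/kg
vaporisation at 76.7 °C: 195 kJ/kg
vapour 76.7→164 °C: 47.142 kJ/kg
Δh = 14.96 + 195 + 47.142 = 257.1 kJ/kg
Q = ṁ·Δh = 25.37 kg/min × 257.1 kJ/kg = 6522.7 kJ/min
|Q| = 108.71 kW

Q = 109 kJ/s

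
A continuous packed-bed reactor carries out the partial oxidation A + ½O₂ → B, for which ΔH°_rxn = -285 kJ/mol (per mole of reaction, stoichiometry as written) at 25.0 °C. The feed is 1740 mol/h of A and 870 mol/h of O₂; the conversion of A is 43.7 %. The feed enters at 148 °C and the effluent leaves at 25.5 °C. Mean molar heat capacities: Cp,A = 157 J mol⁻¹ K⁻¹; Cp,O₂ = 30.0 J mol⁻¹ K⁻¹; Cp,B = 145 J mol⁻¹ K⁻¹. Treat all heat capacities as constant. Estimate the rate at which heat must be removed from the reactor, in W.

Q_out = 70400 W

Extent of reaction ξ = 0.437 × 1740 = 760.38 mol/h
Reaction term: ξ·ΔH°_rxn = 760.38 × -285 = -216710 kJ/h
Sensible, feed 148→25 °C: -36811 kJ/h
Outlet flows (mol/h): A 979.62, O₂ 489.81, B 760.38
Sensible, products 25→25.5 °C: 139.37 kJ/h
Q = ΔH = -253380 kJ/h = -70.383 kW
Heat removed = 70383 W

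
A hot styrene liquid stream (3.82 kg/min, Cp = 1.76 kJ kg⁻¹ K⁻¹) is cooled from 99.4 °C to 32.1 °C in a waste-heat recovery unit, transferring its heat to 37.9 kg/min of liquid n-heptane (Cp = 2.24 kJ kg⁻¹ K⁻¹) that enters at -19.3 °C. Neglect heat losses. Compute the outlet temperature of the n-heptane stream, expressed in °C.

T_c,out = -14.0 °C

Heat released by hot stream: Q = 3.82 × 1.76 × (99.4 − 32.1) = 452.47 kJ/min
Energy balance on cold side (adiabatic exchanger): Q = ṁ_c·Cp_c·(T_c,out − T_c,in)
T_c,out = -19.3 + 452.47/(37.9 × 2.24) = -13.97 °C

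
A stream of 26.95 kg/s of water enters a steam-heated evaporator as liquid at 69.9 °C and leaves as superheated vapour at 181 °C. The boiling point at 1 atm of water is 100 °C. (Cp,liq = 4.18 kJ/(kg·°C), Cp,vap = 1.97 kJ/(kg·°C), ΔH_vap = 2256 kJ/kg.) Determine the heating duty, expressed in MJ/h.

Q = 247000 MJ/h

liquid 69.9→100 °C: 125.82 kJ/kg
vaporisation at 100 °C: 2256 kJ/kg
vapour 100→181 °C: 159.57 kJ/kg
Δh = 125.82 + 2256 + 159.57 = 2541.4 kJ/kg
Q = ṁ·Δh = 26.95 kg/s × 2541.4 kJ/kg = 68490 kJ/s
|Q| = 68490 kW = 246570 MJ/h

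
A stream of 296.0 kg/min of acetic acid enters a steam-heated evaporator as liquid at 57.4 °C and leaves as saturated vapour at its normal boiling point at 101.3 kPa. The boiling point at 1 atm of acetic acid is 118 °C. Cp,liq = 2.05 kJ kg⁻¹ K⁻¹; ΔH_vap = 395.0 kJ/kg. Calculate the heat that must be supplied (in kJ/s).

Q = 2560 kJ/s

liquid 57.4→118 °C: 124.23 kJ/kg
vaporisation at 118 °C: 395 kJ/kg
Δh = 124.23 + 395 = 519.23 kJ/kg
Q = ṁ·Δh = 296.0 kg/min × 519.23 kJ/kg = 153690 kJ/min
|Q| = 2561.5 kW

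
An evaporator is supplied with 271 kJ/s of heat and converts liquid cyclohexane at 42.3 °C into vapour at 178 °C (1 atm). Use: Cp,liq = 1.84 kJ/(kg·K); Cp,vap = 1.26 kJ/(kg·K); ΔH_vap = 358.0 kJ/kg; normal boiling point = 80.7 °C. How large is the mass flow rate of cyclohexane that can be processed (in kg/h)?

ṁ = 1770 kg/h

Δh = 1.84×(80.7−42.3) + 358.0 + 1.26×(178−80.7) = 551.25 kJ/kg
Q = 271 kJ/s = 271 kJ/s = 975600 kJ/h
ṁ = Q/Δh = 975600 / 551.25 = 1769.8 kg/h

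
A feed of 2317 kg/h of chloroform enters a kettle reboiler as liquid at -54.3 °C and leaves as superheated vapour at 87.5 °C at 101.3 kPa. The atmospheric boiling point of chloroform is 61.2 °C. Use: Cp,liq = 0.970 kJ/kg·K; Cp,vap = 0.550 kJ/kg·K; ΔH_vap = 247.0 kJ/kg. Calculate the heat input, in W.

Q = 240000 W

liquid -54.3→61.2 °C: 112.03 kJ/kg
vaporisation at 61.2 °C: 247 kJ/kg
vapour 61.2→87.5 °C: 14.465 kJ/kg
Δh = 112.03 + 247 + 14.465 = 373.5 kJ/kg
Q = ṁ·Δh = 2317 kg/h × 373.5 kJ/kg = 865400 kJ/h
|Q| = 240.39 kW = 240390 W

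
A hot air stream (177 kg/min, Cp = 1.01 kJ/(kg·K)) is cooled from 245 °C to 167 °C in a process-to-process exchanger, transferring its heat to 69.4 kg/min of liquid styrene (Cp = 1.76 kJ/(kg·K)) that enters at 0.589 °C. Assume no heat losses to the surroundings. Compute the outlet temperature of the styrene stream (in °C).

T_c,out = 115 °C

Heat released by hot stream: Q = 177 × 1.01 × (245 − 167) = 13944 kJ/min
Energy balance on cold side (adiabatic exchanger): Q = ṁ_c·Cp_c·(T_c,out − T_c,in)
T_c,out = 0.589 + 13944/(69.4 × 1.76) = 114.75 °C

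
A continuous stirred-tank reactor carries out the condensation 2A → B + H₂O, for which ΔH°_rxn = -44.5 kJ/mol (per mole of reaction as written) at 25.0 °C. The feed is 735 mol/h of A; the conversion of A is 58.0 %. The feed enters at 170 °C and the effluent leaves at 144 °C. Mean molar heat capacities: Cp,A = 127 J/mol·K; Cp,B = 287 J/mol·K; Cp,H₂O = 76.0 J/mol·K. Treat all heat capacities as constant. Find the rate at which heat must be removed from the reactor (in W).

Extent of reaction ξ = 0.580 × 735 / 2 = 213.15 mol/h
Reaction term: ξ·ΔH°_rxn = 213.15 × -44.5 = -9485.2 kJ/h
Sensible, feed 170→25 °C: -13535 kJ/h
Outlet flows (mol/h): A 308.7, B 213.15, H₂O 213.15
Sensible, products 25→144 °C: 13873 kJ/h
Q = ΔH = -9147.4 kJ/h = -2.5409 kW
Heat removed = 2540.9 W

Q_out = 2540 W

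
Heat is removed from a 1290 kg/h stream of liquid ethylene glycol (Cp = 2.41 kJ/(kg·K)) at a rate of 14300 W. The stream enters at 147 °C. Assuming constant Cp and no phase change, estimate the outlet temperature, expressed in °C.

T_out = 130 °C

Q = 14300 W = 51480 kJ/h
ΔT = Q/(ṁ·Cp) = 51480/(1290×2.41) = 16.559 K
T_out = 147 − 16.559 = 130.44 °C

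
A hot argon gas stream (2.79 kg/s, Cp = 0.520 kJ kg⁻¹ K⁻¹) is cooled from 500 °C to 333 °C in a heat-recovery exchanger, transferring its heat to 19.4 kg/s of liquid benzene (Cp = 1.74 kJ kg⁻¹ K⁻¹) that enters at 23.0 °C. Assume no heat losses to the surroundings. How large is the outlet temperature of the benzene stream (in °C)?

T_c,out = 30.2 °C

Heat released by hot stream: Q = 2.79 × 0.520 × (500 − 333) = 242.28 kJ/s
Energy balance on cold side (adiabatic exchanger): Q = ṁ_c·Cp_c·(T_c,out − T_c,in)
T_c,out = 23.0 + 242.28/(19.4 × 1.74) = 30.177 °C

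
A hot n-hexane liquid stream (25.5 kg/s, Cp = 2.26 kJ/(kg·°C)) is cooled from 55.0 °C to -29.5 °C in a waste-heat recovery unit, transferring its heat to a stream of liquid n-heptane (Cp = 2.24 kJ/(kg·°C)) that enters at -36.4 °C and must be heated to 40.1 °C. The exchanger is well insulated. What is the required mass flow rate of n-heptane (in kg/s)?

ṁ_c = 28.4 kg/s

Heat released by hot stream: Q = 25.5 × 2.26 × (55.0 − -29.5) = 4869.7 kJ/s
Energy balance on cold side (adiabatic exchanger): Q = ṁ_c·Cp_c·(T_c,out − T_c,in)
ṁ_c = 4869.7 / [2.24 × (40.1 − -36.4)] = 28.418 kg/s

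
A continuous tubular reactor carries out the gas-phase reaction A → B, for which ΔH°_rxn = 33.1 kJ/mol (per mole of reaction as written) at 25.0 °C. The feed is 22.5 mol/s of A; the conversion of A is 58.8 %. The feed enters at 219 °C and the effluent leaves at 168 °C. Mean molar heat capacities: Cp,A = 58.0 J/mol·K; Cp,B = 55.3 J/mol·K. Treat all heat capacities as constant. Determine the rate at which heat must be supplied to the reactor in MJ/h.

Extent of reaction ξ = 0.588 × 22.5 = 13.23 mol/s
Reaction term: ξ·ΔH°_rxn = 13.23 × 33.1 = 437.91 kJ/s
Sensible, feed 219→25 °C: -253.17 kJ/s
Outlet flows (mol/s): A 9.27, B 13.23
Sensible, products 25→168 °C: 181.51 kJ/s
Q = ΔH = 366.25 kJ/s = 366.25 kW
Heat supplied = 1318.5 MJ/h

Q_in = 1320 MJ/h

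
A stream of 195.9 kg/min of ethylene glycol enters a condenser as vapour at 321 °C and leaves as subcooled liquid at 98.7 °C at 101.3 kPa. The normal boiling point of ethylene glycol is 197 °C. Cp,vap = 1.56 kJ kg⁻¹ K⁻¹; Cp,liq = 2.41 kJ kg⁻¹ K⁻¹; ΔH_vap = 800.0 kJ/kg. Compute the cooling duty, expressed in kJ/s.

Q_c = 4020 kJ/s

vapour 321→197 °C: -193.44 kJ/kg
condensation at 197 °C: -800 kJ/kg
liquid 197→98.7 °C: -236.9 kJ/kg
Δh = -193.44 + -800 + -236.9 = -1230.3 kJ/kg
Q = ṁ·Δh = 195.9 kg/min × -1230.3 kJ/kg = -241020 kJ/min
|Q| = 4017.1 kW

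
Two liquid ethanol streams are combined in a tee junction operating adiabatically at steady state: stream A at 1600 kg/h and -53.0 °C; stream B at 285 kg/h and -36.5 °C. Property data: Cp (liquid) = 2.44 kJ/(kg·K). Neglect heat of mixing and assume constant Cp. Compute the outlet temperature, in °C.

Energy balance with Q = 0: Σ ṁᵢCp,ᵢ(T_out − Tᵢ) = 0
T_out = Σ ṁᵢCp,ᵢTᵢ / Σ ṁᵢCp,ᵢ
      = -232290 / 4599.4 = -50.505 °C

T_out = -50.5 °C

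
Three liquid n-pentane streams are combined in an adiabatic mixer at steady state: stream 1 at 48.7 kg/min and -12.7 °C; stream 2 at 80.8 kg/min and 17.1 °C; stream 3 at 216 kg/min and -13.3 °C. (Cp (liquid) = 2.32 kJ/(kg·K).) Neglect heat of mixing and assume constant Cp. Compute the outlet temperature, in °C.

No heat crosses the boundary, so H_out = H_in.
Σ ṁᵢCp,ᵢTᵢ = 48.7×2.32×-12.7 + 80.8×2.32×17.1 + 216×2.32×-13.3 = -4894.3
Σ ṁᵢCp,ᵢ = 48.7×2.32 + 80.8×2.32 + 216×2.32 = 801.56
T_out = -4894.3 / 801.56 = -6.106 °C

T_out = -6.11 °C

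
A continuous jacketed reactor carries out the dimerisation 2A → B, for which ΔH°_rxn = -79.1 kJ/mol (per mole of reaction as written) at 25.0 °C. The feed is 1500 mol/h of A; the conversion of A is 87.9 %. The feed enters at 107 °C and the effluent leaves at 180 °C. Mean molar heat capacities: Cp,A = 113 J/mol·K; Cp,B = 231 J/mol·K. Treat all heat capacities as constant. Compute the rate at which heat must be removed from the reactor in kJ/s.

Extent of reaction ξ = 0.879 × 1500 / 2 = 659.25 mol/h
Reaction term: ξ·ΔH°_rxn = 659.25 × -79.1 = -52147 kJ/h
Sensible, feed 107→25 °C: -13899 kJ/h
Outlet flows (mol/h): A 181.5, B 659.25
Sensible, products 25→180 °C: 26783 kJ/h
Q = ΔH = -39262 kJ/h = -10.906 kW
Heat removed = 10.906 kJ/s

Q_out = 10.9 kJ/s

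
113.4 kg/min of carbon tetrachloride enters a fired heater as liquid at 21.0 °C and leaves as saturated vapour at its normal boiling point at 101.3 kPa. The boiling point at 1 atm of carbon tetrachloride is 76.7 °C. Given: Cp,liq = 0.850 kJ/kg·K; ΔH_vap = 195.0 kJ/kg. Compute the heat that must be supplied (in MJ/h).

Q = 1650 MJ/h

liquid 21.0→76.7 °C: 47.345 kJ/kg
vaporisation at 76.7 °C: 195 kJ/kg
Δh = 47.345 + 195 = 242.34 kJ/kg
Q = ṁ·Δh = 113.4 kg/min × 242.34 kJ/kg = 27482 kJ/min
|Q| = 458.03 kW = 1648.9 MJ/h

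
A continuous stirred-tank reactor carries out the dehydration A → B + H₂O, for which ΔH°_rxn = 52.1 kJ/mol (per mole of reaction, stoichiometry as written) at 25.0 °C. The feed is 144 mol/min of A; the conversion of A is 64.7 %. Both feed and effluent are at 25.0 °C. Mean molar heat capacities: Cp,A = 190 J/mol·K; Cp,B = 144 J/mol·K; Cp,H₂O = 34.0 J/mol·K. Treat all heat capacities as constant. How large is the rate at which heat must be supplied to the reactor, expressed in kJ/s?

Extent of reaction ξ = 0.647 × 144 = 93.168 mol/min
Reaction term: ξ·ΔH°_rxn = 93.168 × 52.1 = 4854.1 kJ/min
Q = ΔH = 4854.1 kJ/min = 80.901 kW
Heat supplied = 80.901 kJ/s

Q_in = 80.9 kJ/s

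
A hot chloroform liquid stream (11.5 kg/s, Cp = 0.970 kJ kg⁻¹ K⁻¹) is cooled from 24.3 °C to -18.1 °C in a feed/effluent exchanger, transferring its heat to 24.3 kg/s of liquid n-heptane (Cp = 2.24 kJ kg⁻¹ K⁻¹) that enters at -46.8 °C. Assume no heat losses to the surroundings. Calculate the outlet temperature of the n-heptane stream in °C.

Heat released by hot stream: Q = 11.5 × 0.970 × (24.3 − -18.1) = 472.97 kJ/s
Energy balance on cold side (adiabatic exchanger): Q = ṁ_c·Cp_c·(T_c,out − T_c,in)
T_c,out = -46.8 + 472.97/(24.3 × 2.24) = -38.111 °C

T_c,out = -38.1 °C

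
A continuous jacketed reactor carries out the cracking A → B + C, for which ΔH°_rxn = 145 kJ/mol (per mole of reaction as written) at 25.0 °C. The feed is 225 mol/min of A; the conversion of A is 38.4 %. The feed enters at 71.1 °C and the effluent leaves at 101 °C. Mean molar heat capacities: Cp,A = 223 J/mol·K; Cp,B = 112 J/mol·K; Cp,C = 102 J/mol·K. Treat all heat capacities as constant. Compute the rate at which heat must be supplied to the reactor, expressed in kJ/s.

Q_in = 233 kJ/s

Extent of reaction ξ = 0.384 × 225 = 86.4 mol/min
Reaction term: ξ·ΔH°_rxn = 86.4 × 145 = 12528 kJ/min
Sensible, feed 71.1→25 °C: -2313.1 kJ/min
Outlet flows (mol/min): A 138.6, B 86.4, C 86.4
Sensible, products 25→101 °C: 3754.2 kJ/min
Q = ΔH = 13969 kJ/min = 232.82 kW
Heat supplied = 232.82 kJ/s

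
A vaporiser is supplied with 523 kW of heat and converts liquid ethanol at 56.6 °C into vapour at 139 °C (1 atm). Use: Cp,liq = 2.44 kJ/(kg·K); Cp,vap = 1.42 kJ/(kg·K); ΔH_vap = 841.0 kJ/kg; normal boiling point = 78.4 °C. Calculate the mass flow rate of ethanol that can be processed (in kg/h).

Δh = 2.44×(78.4−56.6) + 841.0 + 1.42×(139−78.4) = 980.24 kJ/kg
Q = 523 kW = 523 kJ/s = 1.8828e+06 kJ/h
ṁ = Q/Δh = 1.8828e+06 / 980.24 = 1920.7 kg/h

ṁ = 1920 kg/h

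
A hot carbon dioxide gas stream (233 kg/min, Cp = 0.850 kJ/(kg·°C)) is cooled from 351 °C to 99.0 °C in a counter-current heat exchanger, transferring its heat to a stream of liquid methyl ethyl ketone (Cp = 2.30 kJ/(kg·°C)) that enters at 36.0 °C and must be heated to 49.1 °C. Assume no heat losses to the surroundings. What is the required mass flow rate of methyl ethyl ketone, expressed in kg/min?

ṁ_c = 1660 kg/min

Heat released by hot stream: Q = 233 × 0.850 × (351 − 99.0) = 49909 kJ/min
Energy balance on cold side (adiabatic exchanger): Q = ṁ_c·Cp_c·(T_c,out − T_c,in)
ṁ_c = 49909 / [2.30 × (49.1 − 36.0)] = 1656.4 kg/min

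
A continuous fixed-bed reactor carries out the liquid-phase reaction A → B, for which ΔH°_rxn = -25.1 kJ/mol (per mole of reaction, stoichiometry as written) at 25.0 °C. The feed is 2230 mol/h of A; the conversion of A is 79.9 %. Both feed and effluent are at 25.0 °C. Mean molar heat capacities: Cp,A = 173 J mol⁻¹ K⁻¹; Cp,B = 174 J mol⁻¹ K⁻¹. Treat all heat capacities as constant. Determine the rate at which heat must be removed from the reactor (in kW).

Q_out = 12.4 kW

Extent of reaction ξ = 0.799 × 2230 = 1781.8 mol/h
Reaction term: ξ·ΔH°_rxn = 1781.8 × -25.1 = -44722 kJ/h
Q = ΔH = -44722 kJ/h = -12.423 kW
Heat removed = 12.423 kW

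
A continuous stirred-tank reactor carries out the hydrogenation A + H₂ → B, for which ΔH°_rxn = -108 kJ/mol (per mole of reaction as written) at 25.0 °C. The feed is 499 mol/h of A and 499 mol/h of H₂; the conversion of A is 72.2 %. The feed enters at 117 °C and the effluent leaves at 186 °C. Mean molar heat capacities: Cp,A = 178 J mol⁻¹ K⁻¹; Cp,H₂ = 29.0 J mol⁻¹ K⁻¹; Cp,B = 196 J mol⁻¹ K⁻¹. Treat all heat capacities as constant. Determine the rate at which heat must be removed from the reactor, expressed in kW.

Extent of reaction ξ = 0.722 × 499 = 360.28 mol/h
Reaction term: ξ·ΔH°_rxn = 360.28 × -108 = -38910 kJ/h
Sensible, feed 117→25 °C: -9503 kJ/h
Outlet flows (mol/h): A 138.72, H₂ 138.72, B 360.28
Sensible, products 25→186 °C: 15992 kJ/h
Q = ΔH = -32421 kJ/h = -9.0058 kW
Heat removed = 9.0058 kW

Q_out = 9.01 kW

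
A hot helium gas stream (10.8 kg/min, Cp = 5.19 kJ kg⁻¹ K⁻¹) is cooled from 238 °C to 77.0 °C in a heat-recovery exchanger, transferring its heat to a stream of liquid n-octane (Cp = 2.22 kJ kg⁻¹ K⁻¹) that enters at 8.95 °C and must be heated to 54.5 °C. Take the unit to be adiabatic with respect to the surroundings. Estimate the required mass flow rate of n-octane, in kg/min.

ṁ_c = 89.2 kg/min

Heat released by hot stream: Q = 10.8 × 5.19 × (238 − 77.0) = 9024.4 kJ/min
Energy balance on cold side (adiabatic exchanger): Q = ṁ_c·Cp_c·(T_c,out − T_c,in)
ṁ_c = 9024.4 / [2.22 × (54.5 − 8.95)] = 89.243 kg/min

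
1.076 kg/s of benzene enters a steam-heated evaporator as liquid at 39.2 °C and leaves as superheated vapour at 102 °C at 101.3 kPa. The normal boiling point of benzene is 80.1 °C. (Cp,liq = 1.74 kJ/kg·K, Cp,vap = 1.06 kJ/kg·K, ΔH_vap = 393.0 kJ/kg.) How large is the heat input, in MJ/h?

Q = 1890 MJ/h

liquid 39.2→80.1 °C: 71.166 kJ/kg
vaporisation at 80.1 °C: 393 kJ/kg
vapour 80.1→102 °C: 23.214 kJ/kg
Δh = 71.166 + 393 + 23.214 = 487.38 kJ/kg
Q = ṁ·Δh = 1.076 kg/s × 487.38 kJ/kg = 524.42 kJ/s
|Q| = 524.42 kW = 1887.9 MJ/h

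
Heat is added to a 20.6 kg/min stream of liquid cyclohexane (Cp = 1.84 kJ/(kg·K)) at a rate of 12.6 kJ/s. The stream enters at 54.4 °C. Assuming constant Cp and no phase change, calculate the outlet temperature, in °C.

Q = 12.6 kJ/s = 756 kJ/min
ΔT = Q/(ṁ·Cp) = 756/(20.6×1.84) = 19.945 K
T_out = 54.4 + 19.945 = 74.345 °C

T_out = 74.3 °C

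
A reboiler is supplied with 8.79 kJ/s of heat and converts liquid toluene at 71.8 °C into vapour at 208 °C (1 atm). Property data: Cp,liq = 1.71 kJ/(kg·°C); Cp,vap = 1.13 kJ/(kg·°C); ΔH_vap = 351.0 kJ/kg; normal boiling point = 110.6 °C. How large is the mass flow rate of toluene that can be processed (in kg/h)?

Δh = 1.71×(110.6−71.8) + 351.0 + 1.13×(208−110.6) = 527.41 kJ/kg
Q = 8.79 kJ/s = 8.79 kJ/s = 31644 kJ/h
ṁ = Q/Δh = 31644 / 527.41 = 59.999 kg/h

ṁ = 60.0 kg/h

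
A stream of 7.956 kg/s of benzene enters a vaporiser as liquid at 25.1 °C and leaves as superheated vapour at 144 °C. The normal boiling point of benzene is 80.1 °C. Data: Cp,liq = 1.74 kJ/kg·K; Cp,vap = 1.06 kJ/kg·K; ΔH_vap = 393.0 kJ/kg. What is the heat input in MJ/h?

Q = 15900 MJ/h

liquid 25.1→80.1 °C: 95.7 kJ/kg
vaporisation at 80.1 °C: 393 kJ/kg
vapour 80.1→144 °C: 67.734 kJ/kg
Δh = 95.7 + 393 + 67.734 = 556.43 kJ/kg
Q = ṁ·Δh = 7.956 kg/s × 556.43 kJ/kg = 4427 kJ/s
|Q| = 4427 kW = 15937 MJ/h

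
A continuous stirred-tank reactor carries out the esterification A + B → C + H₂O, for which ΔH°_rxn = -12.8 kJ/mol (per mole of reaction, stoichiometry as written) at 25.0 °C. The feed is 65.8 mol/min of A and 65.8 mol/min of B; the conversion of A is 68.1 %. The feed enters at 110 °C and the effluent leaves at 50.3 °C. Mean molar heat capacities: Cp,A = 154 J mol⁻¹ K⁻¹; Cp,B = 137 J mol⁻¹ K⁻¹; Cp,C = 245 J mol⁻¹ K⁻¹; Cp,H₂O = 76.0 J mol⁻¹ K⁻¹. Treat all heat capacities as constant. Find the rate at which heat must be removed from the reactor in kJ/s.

Q_out = 28.0 kJ/s

Extent of reaction ξ = 0.681 × 65.8 = 44.81 mol/min
Reaction term: ξ·ΔH°_rxn = 44.81 × -12.8 = -573.57 kJ/min
Sensible, feed 110→25 °C: -1627.6 kJ/min
Outlet flows (mol/min): A 20.99, B 20.99, C 44.81, H₂O 44.81
Sensible, products 25→50.3 °C: 518.45 kJ/min
Q = ΔH = -1682.7 kJ/min = -28.045 kW
Heat removed = 28.045 kJ/s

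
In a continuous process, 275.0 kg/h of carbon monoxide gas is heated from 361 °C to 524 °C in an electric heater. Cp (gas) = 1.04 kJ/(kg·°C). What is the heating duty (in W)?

Q = 12900 W

Q = ṁ·Cp·ΔT = 275.0 × 1.04 × (524 − 361) = 46618 kJ/h
Converting: 46618 / 3600 s = 12.949 kW
Heating duty = 12949 W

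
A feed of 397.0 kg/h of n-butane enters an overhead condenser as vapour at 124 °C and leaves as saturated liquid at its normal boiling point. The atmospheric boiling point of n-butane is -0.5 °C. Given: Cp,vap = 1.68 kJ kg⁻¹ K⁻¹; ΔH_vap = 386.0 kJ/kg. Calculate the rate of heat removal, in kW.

Q_c = 65.6 kW

vapour 124→-0.5 °C: -209.16 kJ/kg
condensation at -0.5 °C: -386 kJ/kg
Δh = -209.16 + -386 = -595.16 kJ/kg
Q = ṁ·Δh = 397.0 kg/h × -595.16 kJ/kg = -236280 kJ/h
|Q| = 65.633 kW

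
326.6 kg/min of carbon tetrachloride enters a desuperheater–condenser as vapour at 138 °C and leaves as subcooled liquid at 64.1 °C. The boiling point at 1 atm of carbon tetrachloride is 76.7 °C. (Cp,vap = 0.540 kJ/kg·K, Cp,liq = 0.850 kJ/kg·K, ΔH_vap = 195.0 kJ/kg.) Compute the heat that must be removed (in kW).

Q_c = 1300 kW

vapour 138→76.7 °C: -33.102 kJ/kg
condensation at 76.7 °C: -195 kJ/kg
liquid 76.7→64.1 °C: -10.71 kJ/kg
Δh = -33.102 + -195 + -10.71 = -238.81 kJ/kg
Q = ṁ·Δh = 326.6 kg/min × -238.81 kJ/kg = -77996 kJ/min
|Q| = 1299.9 kW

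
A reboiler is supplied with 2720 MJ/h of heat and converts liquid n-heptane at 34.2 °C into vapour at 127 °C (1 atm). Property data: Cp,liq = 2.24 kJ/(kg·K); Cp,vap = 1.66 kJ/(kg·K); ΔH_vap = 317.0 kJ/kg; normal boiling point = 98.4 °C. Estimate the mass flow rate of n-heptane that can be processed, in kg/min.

Δh = 2.24×(98.4−34.2) + 317.0 + 1.66×(127−98.4) = 508.28 kJ/kg
Q = 2720 MJ/h = 755.56 kJ/s = 45333 kJ/min
ṁ = Q/Δh = 45333 / 508.28 = 89.189 kg/min

ṁ = 89.2 kg/min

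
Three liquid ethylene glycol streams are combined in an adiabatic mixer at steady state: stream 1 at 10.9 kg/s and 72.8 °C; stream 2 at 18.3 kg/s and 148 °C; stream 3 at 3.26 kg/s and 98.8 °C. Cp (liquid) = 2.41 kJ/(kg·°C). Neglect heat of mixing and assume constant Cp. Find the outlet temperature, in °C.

T_out = 118 °C

No heat crosses the boundary, so H_out = H_in.
Σ ṁᵢCp,ᵢTᵢ = 10.9×2.41×72.8 + 18.3×2.41×148 + 3.26×2.41×98.8 = 9215.9
Σ ṁᵢCp,ᵢ = 10.9×2.41 + 18.3×2.41 + 3.26×2.41 = 78.229
T_out = 9215.9 / 78.229 = 117.81 °C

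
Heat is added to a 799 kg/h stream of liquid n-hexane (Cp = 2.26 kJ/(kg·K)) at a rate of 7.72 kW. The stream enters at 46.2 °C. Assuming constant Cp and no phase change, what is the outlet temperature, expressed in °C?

Q = 7.72 kW = 27792 kJ/h
ΔT = Q/(ṁ·Cp) = 27792/(799×2.26) = 15.391 K
T_out = 46.2 + 15.391 = 61.591 °C

T_out = 61.6 °C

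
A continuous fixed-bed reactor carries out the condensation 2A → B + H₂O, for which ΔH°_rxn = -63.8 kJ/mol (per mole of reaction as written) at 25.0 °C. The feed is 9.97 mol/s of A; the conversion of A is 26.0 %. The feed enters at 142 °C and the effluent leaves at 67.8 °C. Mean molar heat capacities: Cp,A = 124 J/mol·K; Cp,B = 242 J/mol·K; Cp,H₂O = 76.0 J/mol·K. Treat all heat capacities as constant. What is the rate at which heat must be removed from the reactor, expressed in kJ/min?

Extent of reaction ξ = 0.260 × 9.97 / 2 = 1.2961 mol/s
Reaction term: ξ·ΔH°_rxn = 1.2961 × -63.8 = -82.691 kJ/s
Sensible, feed 142→25 °C: -144.64 kJ/s
Outlet flows (mol/s): A 7.3778, B 1.2961, H₂O 1.2961
Sensible, products 25→67.8 °C: 56.796 kJ/s
Q = ΔH = -170.54 kJ/s = -170.54 kW
Heat removed = 10232 kJ/min

Q_out = 10200 kJ/min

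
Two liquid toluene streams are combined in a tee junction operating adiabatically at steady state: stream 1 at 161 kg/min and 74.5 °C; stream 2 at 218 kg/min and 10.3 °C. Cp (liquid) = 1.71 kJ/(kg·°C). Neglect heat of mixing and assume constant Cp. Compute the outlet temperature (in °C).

T_out = 37.6 °C

Adiabatic, steady state ⇒ Σ ṁᵢCp,ᵢ(T_out − Tᵢ) = 0
T_out = Σ ṁᵢCp,ᵢTᵢ / Σ ṁᵢCp,ᵢ
      = 24350 / 648.09 = 37.572 °C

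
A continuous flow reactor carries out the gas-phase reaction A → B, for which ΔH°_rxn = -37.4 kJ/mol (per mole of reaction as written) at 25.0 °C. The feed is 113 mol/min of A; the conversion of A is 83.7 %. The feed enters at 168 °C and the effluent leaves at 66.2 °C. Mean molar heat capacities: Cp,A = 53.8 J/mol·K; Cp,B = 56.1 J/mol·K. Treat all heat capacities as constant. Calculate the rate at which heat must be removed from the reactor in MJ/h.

Extent of reaction ξ = 0.837 × 113 = 94.581 mol/min
Reaction term: ξ·ΔH°_rxn = 94.581 × -37.4 = -3537.3 kJ/min
Sensible, feed 168→25 °C: -869.35 kJ/min
Outlet flows (mol/min): A 18.419, B 94.581
Sensible, products 25→66.2 °C: 259.43 kJ/min
Q = ΔH = -4147.2 kJ/min = -69.121 kW
Heat removed = 248.83 MJ/h

Q_out = 249 MJ/h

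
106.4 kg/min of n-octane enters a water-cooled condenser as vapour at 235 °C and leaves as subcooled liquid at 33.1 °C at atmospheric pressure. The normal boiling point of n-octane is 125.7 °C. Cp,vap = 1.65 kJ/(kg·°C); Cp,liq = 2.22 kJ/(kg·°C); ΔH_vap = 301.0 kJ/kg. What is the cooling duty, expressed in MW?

vapour 235→125.7 °C: -180.34 kJ/kg
condensation at 125.7 °C: -301 kJ/kg
liquid 125.7→33.1 °C: -205.57 kJ/kg
Δh = -180.34 + -301 + -205.57 = -686.92 kJ/kg
Q = ṁ·Δh = 106.4 kg/min × -686.92 kJ/kg = -73088 kJ/min
|Q| = 1218.1 kW = 1.2181 MW

Q_c = 1.22 MW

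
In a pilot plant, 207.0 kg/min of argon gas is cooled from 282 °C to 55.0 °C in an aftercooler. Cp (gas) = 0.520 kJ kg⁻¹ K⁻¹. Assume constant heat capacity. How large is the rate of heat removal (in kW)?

Q = ṁ·Cp·ΔT = 207.0 × 0.520 × (55.0 − 282) = -24434 kJ/min
Converting: 24434 / 60 s = 407.24 kW

Q_c = 407 kW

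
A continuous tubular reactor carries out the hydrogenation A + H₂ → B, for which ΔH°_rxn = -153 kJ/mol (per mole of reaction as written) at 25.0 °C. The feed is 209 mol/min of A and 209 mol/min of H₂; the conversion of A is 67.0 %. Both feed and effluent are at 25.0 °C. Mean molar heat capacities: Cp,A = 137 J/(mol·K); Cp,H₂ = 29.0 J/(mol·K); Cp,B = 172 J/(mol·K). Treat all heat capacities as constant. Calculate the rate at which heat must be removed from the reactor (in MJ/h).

Q_out = 1290 MJ/h

Extent of reaction ξ = 0.670 × 209 = 140.03 mol/min
Reaction term: ξ·ΔH°_rxn = 140.03 × -153 = -21425 kJ/min
Q = ΔH = -21425 kJ/min = -357.08 kW
Heat removed = 1285.5 MJ/h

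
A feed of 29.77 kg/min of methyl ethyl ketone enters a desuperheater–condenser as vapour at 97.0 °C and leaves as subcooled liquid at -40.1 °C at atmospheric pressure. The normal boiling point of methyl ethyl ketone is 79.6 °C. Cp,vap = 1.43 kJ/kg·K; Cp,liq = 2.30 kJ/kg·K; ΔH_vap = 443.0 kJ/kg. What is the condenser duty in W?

vapour 97.0→79.6 °C: -24.882 kJ/kg
condensation at 79.6 °C: -443 kJ/kg
liquid 79.6→-40.1 °C: -275.31 kJ/kg
Δh = -24.882 + -443 + -275.31 = -743.19 kJ/kg
Q = ṁ·Δh = 29.77 kg/min × -743.19 kJ/kg = -22125 kJ/min
|Q| = 368.75 kW = 368750 W

Q_c = 369000 W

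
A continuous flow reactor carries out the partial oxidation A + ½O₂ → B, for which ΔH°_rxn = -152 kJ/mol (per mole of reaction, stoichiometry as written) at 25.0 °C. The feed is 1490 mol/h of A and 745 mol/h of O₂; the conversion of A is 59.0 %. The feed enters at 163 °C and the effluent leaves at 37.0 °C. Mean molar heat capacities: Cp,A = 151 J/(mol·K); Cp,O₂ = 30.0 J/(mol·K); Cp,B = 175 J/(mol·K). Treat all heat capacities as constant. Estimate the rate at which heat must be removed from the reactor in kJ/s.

Q_out = 45.7 kJ/s

Extent of reaction ξ = 0.590 × 1490 = 879.1 mol/h
Reaction term: ξ·ΔH°_rxn = 879.1 × -152 = -133620 kJ/h
Sensible, feed 163→25 °C: -34133 kJ/h
Outlet flows (mol/h): A 610.9, O₂ 305.45, B 879.1
Sensible, products 25→37.0 °C: 3063 kJ/h
Q = ΔH = -164690 kJ/h = -45.748 kW
Heat removed = 45.748 kJ/s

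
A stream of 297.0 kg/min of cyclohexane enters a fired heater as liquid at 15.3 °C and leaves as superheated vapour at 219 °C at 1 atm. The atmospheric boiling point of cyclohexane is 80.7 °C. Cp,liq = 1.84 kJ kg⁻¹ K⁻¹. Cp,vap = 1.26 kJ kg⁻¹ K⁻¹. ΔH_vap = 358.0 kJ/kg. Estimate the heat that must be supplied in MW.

liquid 15.3→80.7 °C: 120.34 kJ/kg
vaporisation at 80.7 °C: 358 kJ/kg
vapour 80.7→219 °C: 174.26 kJ/kg
Δh = 120.34 + 358 + 174.26 = 652.59 kJ/kg
Q = ṁ·Δh = 297.0 kg/min × 652.59 kJ/kg = 193820 kJ/min
|Q| = 3230.3 kW = 3.2303 MW

Q = 3.23 MW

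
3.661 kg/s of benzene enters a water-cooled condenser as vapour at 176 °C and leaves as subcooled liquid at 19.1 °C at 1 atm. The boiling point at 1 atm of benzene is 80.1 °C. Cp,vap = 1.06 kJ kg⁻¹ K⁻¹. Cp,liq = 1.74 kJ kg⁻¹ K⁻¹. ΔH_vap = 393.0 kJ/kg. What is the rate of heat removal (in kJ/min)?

vapour 176→80.1 °C: -101.65 kJ/kg
condensation at 80.1 °C: -393 kJ/kg
liquid 80.1→19.1 °C: -106.14 kJ/kg
Δh = -101.65 + -393 + -106.14 = -600.79 kJ/kg
Q = ṁ·Δh = 3.661 kg/s × -600.79 kJ/kg = -2199.5 kJ/s
|Q| = 2199.5 kW = 131970 kJ/min

Q_c = 132000 kJ/min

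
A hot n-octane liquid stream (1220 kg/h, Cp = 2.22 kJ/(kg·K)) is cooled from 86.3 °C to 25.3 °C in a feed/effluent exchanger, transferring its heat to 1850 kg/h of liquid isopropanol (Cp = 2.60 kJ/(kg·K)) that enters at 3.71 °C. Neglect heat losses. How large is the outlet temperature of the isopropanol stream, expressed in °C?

T_c,out = 38.1 °C

Heat released by hot stream: Q = 1220 × 2.22 × (86.3 − 25.3) = 165210 kJ/h
Energy balance on cold side (adiabatic exchanger): Q = ṁ_c·Cp_c·(T_c,out − T_c,in)
T_c,out = 3.71 + 165210/(1850 × 2.60) = 38.058 °C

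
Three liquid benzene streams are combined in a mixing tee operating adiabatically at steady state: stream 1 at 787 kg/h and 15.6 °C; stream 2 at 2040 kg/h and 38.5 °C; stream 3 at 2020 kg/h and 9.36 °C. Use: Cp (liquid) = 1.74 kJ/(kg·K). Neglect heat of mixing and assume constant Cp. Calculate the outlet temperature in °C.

T_out = 22.6 °C

Adiabatic, steady state ⇒ Σ ṁᵢCp,ᵢ(T_out − Tᵢ) = 0
T_out = Σ ṁᵢCp,ᵢTᵢ / Σ ṁᵢCp,ᵢ
      = 190920 / 8433.8 = 22.638 °C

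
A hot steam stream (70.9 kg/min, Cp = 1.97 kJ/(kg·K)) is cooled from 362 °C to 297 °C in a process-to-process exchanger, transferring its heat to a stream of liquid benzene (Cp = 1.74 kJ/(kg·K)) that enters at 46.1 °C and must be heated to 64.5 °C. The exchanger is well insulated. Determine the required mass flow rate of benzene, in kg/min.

ṁ_c = 284 kg/min

Heat released by hot stream: Q = 70.9 × 1.97 × (362 − 297) = 9078.7 kJ/min
Energy balance on cold side (adiabatic exchanger): Q = ṁ_c·Cp_c·(T_c,out − T_c,in)
ṁ_c = 9078.7 / [1.74 × (64.5 − 46.1)] = 283.57 kg/min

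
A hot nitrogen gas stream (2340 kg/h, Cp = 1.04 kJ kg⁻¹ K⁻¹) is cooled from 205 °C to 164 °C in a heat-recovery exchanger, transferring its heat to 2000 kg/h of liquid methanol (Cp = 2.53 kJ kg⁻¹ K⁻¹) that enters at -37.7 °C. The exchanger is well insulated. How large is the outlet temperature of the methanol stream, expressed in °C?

T_c,out = -18.0 °C

Heat released by hot stream: Q = 2340 × 1.04 × (205 − 164) = 99778 kJ/h
Energy balance on cold side (adiabatic exchanger): Q = ṁ_c·Cp_c·(T_c,out − T_c,in)
T_c,out = -37.7 + 99778/(2000 × 2.53) = -17.981 °C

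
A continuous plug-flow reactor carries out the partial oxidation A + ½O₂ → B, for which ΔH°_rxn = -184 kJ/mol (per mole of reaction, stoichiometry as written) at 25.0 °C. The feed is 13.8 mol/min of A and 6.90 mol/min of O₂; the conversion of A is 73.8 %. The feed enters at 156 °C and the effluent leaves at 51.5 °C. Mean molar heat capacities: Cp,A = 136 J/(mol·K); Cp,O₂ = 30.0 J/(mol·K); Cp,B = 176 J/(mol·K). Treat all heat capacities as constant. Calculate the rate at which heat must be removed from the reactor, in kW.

Extent of reaction ξ = 0.738 × 13.8 = 10.184 mol/min
Reaction term: ξ·ΔH°_rxn = 10.184 × -184 = -1873.9 kJ/min
Sensible, feed 156→25 °C: -272.98 kJ/min
Outlet flows (mol/min): A 3.6156, O₂ 1.8078, B 10.184
Sensible, products 25→51.5 °C: 61.968 kJ/min
Q = ΔH = -2084.9 kJ/min = -34.749 kW
Heat removed = 34.749 kW

Q_out = 34.7 kW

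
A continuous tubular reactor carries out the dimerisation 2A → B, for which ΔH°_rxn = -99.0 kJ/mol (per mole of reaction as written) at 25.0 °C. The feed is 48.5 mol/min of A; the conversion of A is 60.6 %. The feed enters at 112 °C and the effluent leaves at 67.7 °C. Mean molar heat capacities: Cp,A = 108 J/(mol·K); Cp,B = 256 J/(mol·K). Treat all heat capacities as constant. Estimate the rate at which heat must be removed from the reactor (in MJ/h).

Extent of reaction ξ = 0.606 × 48.5 / 2 = 14.695 mol/min
Reaction term: ξ·ΔH°_rxn = 14.695 × -99.0 = -1454.9 kJ/min
Sensible, feed 112→25 °C: -455.71 kJ/min
Outlet flows (mol/min): A 19.109, B 14.695
Sensible, products 25→67.7 °C: 248.76 kJ/min
Q = ΔH = -1661.8 kJ/min = -27.697 kW
Heat removed = 99.708 MJ/h

Q_out = 99.7 MJ/h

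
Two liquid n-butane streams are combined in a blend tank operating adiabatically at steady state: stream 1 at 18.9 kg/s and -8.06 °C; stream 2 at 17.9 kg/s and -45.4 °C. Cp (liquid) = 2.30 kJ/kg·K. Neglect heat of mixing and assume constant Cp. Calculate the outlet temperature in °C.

T_out = -26.2 °C

No heat crosses the boundary, so H_out = H_in.
Σ ṁᵢCp,ᵢTᵢ = 18.9×2.30×-8.06 + 17.9×2.30×-45.4 = -2219.5
Σ ṁᵢCp,ᵢ = 18.9×2.30 + 17.9×2.30 = 84.64
T_out = -2219.5 / 84.64 = -26.223 °C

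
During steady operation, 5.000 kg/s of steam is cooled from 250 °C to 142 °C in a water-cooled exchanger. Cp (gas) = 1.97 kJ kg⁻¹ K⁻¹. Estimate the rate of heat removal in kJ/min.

Q = ṁ·Cp·ΔT = 5.000 × 1.97 × (142 − 250) = -1063.8 kJ/s
Cooling duty = 63828 kJ/min

Q_c = 63800 kJ/min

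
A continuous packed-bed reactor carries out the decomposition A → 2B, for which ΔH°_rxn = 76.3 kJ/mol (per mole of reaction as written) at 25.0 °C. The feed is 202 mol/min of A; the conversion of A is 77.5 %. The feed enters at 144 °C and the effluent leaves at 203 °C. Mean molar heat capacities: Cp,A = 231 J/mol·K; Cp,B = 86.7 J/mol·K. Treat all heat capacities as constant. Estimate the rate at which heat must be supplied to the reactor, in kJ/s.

Q_in = 218 kJ/s

Extent of reaction ξ = 0.775 × 202 = 156.55 mol/min
Reaction term: ξ·ΔH°_rxn = 156.55 × 76.3 = 11945 kJ/min
Sensible, feed 144→25 °C: -5552.8 kJ/min
Outlet flows (mol/min): A 45.45, B 313.1
Sensible, products 25→203 °C: 6700.8 kJ/min
Q = ΔH = 13093 kJ/min = 218.21 kW
Heat supplied = 218.21 kJ/s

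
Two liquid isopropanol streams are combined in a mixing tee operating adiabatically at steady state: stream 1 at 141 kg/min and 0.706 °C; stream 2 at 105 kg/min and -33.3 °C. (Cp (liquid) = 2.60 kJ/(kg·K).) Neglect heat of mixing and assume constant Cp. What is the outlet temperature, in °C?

T_out = -13.8 °C

Adiabatic, steady state ⇒ Σ ṁᵢCp,ᵢ(T_out − Tᵢ) = 0
T_out = Σ ṁᵢCp,ᵢTᵢ / Σ ṁᵢCp,ᵢ
      = -8832.1 / 639.6 = -13.809 °C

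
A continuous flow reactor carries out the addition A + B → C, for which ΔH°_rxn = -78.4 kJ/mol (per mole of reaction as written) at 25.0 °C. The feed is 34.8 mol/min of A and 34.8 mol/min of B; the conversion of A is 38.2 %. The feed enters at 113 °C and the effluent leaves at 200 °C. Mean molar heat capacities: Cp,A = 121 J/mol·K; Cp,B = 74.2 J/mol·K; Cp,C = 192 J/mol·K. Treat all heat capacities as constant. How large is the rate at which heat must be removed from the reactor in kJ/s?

Extent of reaction ξ = 0.382 × 34.8 = 13.294 mol/min
Reaction term: ξ·ΔH°_rxn = 13.294 × -78.4 = -1042.2 kJ/min
Sensible, feed 113→25 °C: -597.78 kJ/min
Outlet flows (mol/min): A 21.506, B 21.506, C 13.294
Sensible, products 25→200 °C: 1181.3 kJ/min
Q = ΔH = -458.68 kJ/min = -7.6446 kW
Heat removed = 7.6446 kJ/s

Q_out = 7.64 kJ/s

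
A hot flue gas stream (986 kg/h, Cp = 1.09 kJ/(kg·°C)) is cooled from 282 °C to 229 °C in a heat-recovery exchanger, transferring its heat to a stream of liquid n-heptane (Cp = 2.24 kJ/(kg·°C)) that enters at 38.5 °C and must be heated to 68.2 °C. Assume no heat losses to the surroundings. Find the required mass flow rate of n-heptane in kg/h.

ṁ_c = 856 kg/h

Heat released by hot stream: Q = 986 × 1.09 × (282 − 229) = 56961 kJ/h
Energy balance on cold side (adiabatic exchanger): Q = ṁ_c·Cp_c·(T_c,out − T_c,in)
ṁ_c = 56961 / [2.24 × (68.2 − 38.5)] = 856.2 kg/h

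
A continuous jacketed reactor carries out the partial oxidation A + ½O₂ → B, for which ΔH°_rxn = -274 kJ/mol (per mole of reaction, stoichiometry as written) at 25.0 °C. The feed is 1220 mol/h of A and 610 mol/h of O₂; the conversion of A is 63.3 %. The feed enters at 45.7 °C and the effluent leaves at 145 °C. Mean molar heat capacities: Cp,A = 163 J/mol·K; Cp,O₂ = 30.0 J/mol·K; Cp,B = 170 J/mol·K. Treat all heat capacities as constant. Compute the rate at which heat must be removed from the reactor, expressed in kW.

Extent of reaction ξ = 0.633 × 1220 = 772.26 mol/h
Reaction term: ξ·ΔH°_rxn = 772.26 × -274 = -211600 kJ/h
Sensible, feed 45.7→25 °C: -4495.2 kJ/h
Outlet flows (mol/h): A 447.74, O₂ 223.87, B 772.26
Sensible, products 25→145 °C: 25318 kJ/h
Q = ΔH = -190780 kJ/h = -52.994 kW
Heat removed = 52.994 kW

Q_out = 53.0 kW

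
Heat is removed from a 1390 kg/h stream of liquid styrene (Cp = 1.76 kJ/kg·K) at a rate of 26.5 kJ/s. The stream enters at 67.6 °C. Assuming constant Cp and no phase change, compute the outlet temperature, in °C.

Q = 26.5 kJ/s = 95400 kJ/h
ΔT = Q/(ṁ·Cp) = 95400/(1390×1.76) = 38.996 K
T_out = 67.6 − 38.996 = 28.604 °C

T_out = 28.6 °C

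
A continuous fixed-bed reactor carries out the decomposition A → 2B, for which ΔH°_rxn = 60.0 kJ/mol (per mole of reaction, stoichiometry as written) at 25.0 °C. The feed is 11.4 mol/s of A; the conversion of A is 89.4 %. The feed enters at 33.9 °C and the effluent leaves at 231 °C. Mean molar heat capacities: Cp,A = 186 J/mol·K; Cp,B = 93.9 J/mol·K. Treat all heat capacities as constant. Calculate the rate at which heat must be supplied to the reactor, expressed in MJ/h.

Extent of reaction ξ = 0.894 × 11.4 = 10.192 mol/s
Reaction term: ξ·ΔH°_rxn = 10.192 × 60.0 = 611.5 kJ/s
Sensible, feed 33.9→25 °C: -18.872 kJ/s
Outlet flows (mol/s): A 1.2084, B 20.383
Sensible, products 25→231 °C: 440.58 kJ/s
Q = ΔH = 1033.2 kJ/s = 1033.2 kW
Heat supplied = 3719.5 MJ/h

Q_in = 3720 MJ/h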